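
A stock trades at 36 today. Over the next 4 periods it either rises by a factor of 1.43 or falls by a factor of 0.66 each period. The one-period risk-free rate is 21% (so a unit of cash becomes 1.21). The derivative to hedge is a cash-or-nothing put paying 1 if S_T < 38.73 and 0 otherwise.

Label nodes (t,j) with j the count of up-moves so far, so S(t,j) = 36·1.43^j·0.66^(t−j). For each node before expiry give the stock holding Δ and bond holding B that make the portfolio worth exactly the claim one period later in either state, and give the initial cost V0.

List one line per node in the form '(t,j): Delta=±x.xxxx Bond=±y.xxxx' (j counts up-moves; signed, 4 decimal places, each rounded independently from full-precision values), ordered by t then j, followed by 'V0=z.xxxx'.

(0,0): Delta=-0.0089 Bond=0.4714
(1,0): Delta=-0.0190 Bond=0.8113
(1,1): Delta=-0.0070 Bond=0.4740
(2,0): Delta=0.0000 Bond=0.6830
(2,1): Delta=-0.0226 Bond=1.1012
(2,2): Delta=-0.0042 Bond=0.3624
(3,0): Delta=0.0000 Bond=0.8264
(3,1): Delta=0.0000 Bond=0.8264
(3,2): Delta=-0.0267 Bond=1.5348
(3,3): Delta=0.0000 Bond=0.0000
V0=0.1508

Since d<R<u, set p* = (R−d)/(u−d) = 0.7143; price each node as the discounted p*-expectation of its children.
Terminal payoffs: V(4,0)=1.0000, V(4,1)=1.0000, V(4,2)=1.0000, V(4,3)=0.0000, V(4,4)=0.0000
(3,0): S=10.3499. Δ = (V_up−V_dn)/(S_up−S_dn) = (1.0000−1.0000)/(14.8003−6.8309) = 0.0000. V = [p*·1.0000 + (1−p*)·1.0000]/1.21 = 0.8264. B = V − Δ·S = 0.8264.
(3,1): S=22.4247. Δ = (V_up−V_dn)/(S_up−S_dn) = (1.0000−1.0000)/(32.0673−14.8003) = 0.0000. V = [p*·1.0000 + (1−p*)·1.0000]/1.21 = 0.8264. B = V − Δ·S = 0.8264.
(3,2): S=48.5868. Δ = (V_up−V_dn)/(S_up−S_dn) = (0.0000−1.0000)/(69.4792−32.0673) = -0.0267. V = [p*·0.0000 + (1−p*)·1.0000]/1.21 = 0.2361. B = V − Δ·S = 1.5348.
(3,3): S=105.2715. Δ = (V_up−V_dn)/(S_up−S_dn) = (0.0000−0.0000)/(150.5382−69.4792) = 0.0000. V = [p*·0.0000 + (1−p*)·0.0000]/1.21 = 0.0000. B = V − Δ·S = 0.0000.
(2,0): S=15.6816. Δ = (V_up−V_dn)/(S_up−S_dn) = (0.8264−0.8264)/(22.4247−10.3499) = 0.0000. V = [p*·0.8264 + (1−p*)·0.8264]/1.21 = 0.6830. B = V − Δ·S = 0.6830.
(2,1): S=33.9768. Δ = (V_up−V_dn)/(S_up−S_dn) = (0.2361−0.8264)/(48.5868−22.4247) = -0.0226. V = [p*·0.2361 + (1−p*)·0.8264]/1.21 = 0.3345. B = V − Δ·S = 1.1012.
(2,2): S=73.6164. Δ = (V_up−V_dn)/(S_up−S_dn) = (0.0000−0.2361)/(105.2715−48.5868) = -0.0042. V = [p*·0.0000 + (1−p*)·0.2361]/1.21 = 0.0558. B = V − Δ·S = 0.3624.
(1,0): S=23.7600. Δ = (V_up−V_dn)/(S_up−S_dn) = (0.3345−0.6830)/(33.9768−15.6816) = -0.0190. V = [p*·0.3345 + (1−p*)·0.6830]/1.21 = 0.3588. B = V − Δ·S = 0.8113.
(1,1): S=51.4800. Δ = (V_up−V_dn)/(S_up−S_dn) = (0.0558−0.3345)/(73.6164−33.9768) = -0.0070. V = [p*·0.0558 + (1−p*)·0.3345]/1.21 = 0.1119. B = V − Δ·S = 0.4740.
(0,0): S=36.0000. Δ = (V_up−V_dn)/(S_up−S_dn) = (0.1119−0.3588)/(51.4800−23.7600) = -0.0089. V = [p*·0.1119 + (1−p*)·0.3588]/1.21 = 0.1508. B = V − Δ·S = 0.4714.
Root portfolio cost Δ·36+B reproduces V0=0.1508.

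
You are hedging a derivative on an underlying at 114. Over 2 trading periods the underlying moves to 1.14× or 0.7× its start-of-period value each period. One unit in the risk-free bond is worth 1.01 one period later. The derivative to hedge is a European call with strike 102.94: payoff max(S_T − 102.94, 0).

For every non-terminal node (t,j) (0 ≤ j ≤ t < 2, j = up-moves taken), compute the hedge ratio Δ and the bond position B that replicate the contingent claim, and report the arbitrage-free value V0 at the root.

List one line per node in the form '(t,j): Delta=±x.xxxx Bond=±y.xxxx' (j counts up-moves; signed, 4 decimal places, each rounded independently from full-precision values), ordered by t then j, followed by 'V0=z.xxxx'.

(0,0): Delta=0.6288 Bond=-49.6808
(1,0): Delta=0.0000 Bond=0.0000
(1,1): Delta=0.7907 Bond=-71.2198
V0=22.0015

Since d<R<u, set p* = (R−d)/(u−d) = 0.7045; price each node as the discounted p*-expectation of its children.
Payoff layer (t=2): V(2,0)=0.0000, V(2,1)=0.0000, V(2,2)=45.2144
Node (1,0) S=79.8000: V=(p*·0.0000+(1−p*)·0.0000)/1.01=0.0000; Δ=(0.0000−0.0000)/(90.9720−55.8600)=0.0000; B=V−Δ·S=0.0000
Node (1,1) S=129.9600: V=(p*·45.2144+(1−p*)·0.0000)/1.01=31.5402; Δ=(45.2144−0.0000)/(148.1544−90.9720)=0.7907; B=V−Δ·S=-71.2198
Node (0,0) S=114.0000: V=(p*·31.5402+(1−p*)·0.0000)/1.01=22.0015; Δ=(31.5402−0.0000)/(129.9600−79.8000)=0.6288; B=V−Δ·S=-49.6808
The time-0 hedge costs 22.0015, which is the no-arbitrage price.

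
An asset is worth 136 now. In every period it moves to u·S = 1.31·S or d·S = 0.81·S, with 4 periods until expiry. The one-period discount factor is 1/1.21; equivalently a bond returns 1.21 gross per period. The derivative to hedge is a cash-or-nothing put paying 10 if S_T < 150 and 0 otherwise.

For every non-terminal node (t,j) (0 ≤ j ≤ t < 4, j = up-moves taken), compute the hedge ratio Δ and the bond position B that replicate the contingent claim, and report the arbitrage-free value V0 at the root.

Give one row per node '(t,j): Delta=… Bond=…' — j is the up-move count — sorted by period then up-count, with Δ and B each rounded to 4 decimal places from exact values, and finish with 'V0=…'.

Since d<R<u, set p* = (R−d)/(u−d) = 0.8000; price each node as the discounted p*-expectation of its children.
At expiry t=4: V(4,0)=10.0000, V(4,1)=10.0000, V(4,2)=0.0000, V(4,3)=0.0000, V(4,4)=0.0000
  t=3,j=0: stock 72.2760 → up 94.6815 (V=10.0000), down 58.5435 (V=10.0000). Price 8.2645; hedge Δ=0.0000, bond B=8.2645.
  t=3,j=1: stock 116.8908 → up 153.1269 (V=0.0000), down 94.6815 (V=10.0000). Price 1.6529; hedge Δ=-0.1711, bond B=21.6529.
  t=3,j=2: stock 189.0456 → up 247.6497 (V=0.0000), down 153.1269 (V=0.0000). Price 0.0000; hedge Δ=0.0000, bond B=0.0000.
  t=3,j=3: stock 305.7404 → up 400.5199 (V=0.0000), down 247.6497 (V=0.0000). Price 0.0000; hedge Δ=0.0000, bond B=0.0000.
  t=2,j=0: stock 89.2296 → up 116.8908 (V=1.6529), down 72.2760 (V=8.2645). Price 2.4588; hedge Δ=-0.1482, bond B=15.6820.
  t=2,j=1: stock 144.3096 → up 189.0456 (V=0.0000), down 116.8908 (V=1.6529). Price 0.2732; hedge Δ=-0.0229, bond B=3.5790.
  t=2,j=2: stock 233.3896 → up 305.7404 (V=0.0000), down 189.0456 (V=0.0000). Price 0.0000; hedge Δ=0.0000, bond B=0.0000.
  t=1,j=0: stock 110.1600 → up 144.3096 (V=0.2732), down 89.2296 (V=2.4588). Price 0.5871; hedge Δ=-0.0397, bond B=4.9583.
  t=1,j=1: stock 178.1600 → up 233.3896 (V=0.0000), down 144.3096 (V=0.2732). Price 0.0452; hedge Δ=-0.0031, bond B=0.5916.
  t=0,j=0: stock 136.0000 → up 178.1600 (V=0.0452), down 110.1600 (V=0.5871). Price 0.1269; hedge Δ=-0.0080, bond B=1.2107.
Check: Δ(0,0)·S0 + B(0,0) = 0.1269 = V0.

(0,0): Delta=-0.0080 Bond=1.2107
(1,0): Delta=-0.0397 Bond=4.9583
(1,1): Delta=-0.0031 Bond=0.5916
(2,0): Delta=-0.1482 Bond=15.6820
(2,1): Delta=-0.0229 Bond=3.5790
(2,2): Delta=0.0000 Bond=0.0000
(3,0): Delta=0.0000 Bond=8.2645
(3,1): Delta=-0.1711 Bond=21.6529
(3,2): Delta=0.0000 Bond=0.0000
(3,3): Delta=0.0000 Bond=0.0000
V0=0.1269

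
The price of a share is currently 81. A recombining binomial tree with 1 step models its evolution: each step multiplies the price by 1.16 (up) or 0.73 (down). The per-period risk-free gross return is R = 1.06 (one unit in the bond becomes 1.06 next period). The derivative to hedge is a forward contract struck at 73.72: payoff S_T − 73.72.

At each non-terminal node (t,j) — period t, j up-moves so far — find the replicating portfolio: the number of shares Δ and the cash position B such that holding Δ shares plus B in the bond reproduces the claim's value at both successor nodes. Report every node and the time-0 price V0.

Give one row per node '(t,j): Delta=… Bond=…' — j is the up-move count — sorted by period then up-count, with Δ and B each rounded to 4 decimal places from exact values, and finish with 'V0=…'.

(0,0): Delta=1.0000 Bond=-69.5472
V0=11.4528

No-arbitrage ⇒ martingale measure with p* = (R−d)/(u−d) = 0.7674.
Payoff layer (t=1): V(1,0)=-14.5900, V(1,1)=20.2400
(0,0): S=81.0000. Δ = (V_up−V_dn)/(S_up−S_dn) = (20.2400−-14.5900)/(93.9600−59.1300) = 1.0000. V = [p*·20.2400 + (1−p*)·-14.5900]/1.06 = 11.4528. B = V − Δ·S = -69.5472.
Root portfolio cost Δ·81+B reproduces V0=11.4528.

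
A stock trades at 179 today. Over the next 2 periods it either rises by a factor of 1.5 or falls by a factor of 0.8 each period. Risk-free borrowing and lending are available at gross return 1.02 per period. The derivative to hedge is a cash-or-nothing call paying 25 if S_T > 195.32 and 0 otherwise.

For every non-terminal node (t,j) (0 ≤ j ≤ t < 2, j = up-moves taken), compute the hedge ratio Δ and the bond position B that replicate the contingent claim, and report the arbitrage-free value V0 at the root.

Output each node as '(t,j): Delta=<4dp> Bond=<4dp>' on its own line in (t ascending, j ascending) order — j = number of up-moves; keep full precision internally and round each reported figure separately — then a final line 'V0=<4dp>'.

No-arbitrage ⇒ martingale measure with p* = (R−d)/(u−d) = 0.3143.
Payoff layer (t=2): V(2,0)=0.0000, V(2,1)=25.0000, V(2,2)=25.0000
  t=1,j=0: stock 143.2000 → up 214.8000 (V=25.0000), down 114.5600 (V=0.0000). Price 7.7031; hedge Δ=0.2494, bond B=-28.0112.
  t=1,j=1: stock 268.5000 → up 402.7500 (V=25.0000), down 214.8000 (V=25.0000). Price 24.5098; hedge Δ=0.0000, bond B=24.5098.
  t=0,j=0: stock 179.0000 → up 268.5000 (V=24.5098), down 143.2000 (V=7.7031). Price 12.7306; hedge Δ=0.1341, bond B=-11.2790.
Self-financing check: at every node Δ·S+B equals the discounted successor values.

(0,0): Delta=0.1341 Bond=-11.2790
(1,0): Delta=0.2494 Bond=-28.0112
(1,1): Delta=0.0000 Bond=24.5098
V0=12.7306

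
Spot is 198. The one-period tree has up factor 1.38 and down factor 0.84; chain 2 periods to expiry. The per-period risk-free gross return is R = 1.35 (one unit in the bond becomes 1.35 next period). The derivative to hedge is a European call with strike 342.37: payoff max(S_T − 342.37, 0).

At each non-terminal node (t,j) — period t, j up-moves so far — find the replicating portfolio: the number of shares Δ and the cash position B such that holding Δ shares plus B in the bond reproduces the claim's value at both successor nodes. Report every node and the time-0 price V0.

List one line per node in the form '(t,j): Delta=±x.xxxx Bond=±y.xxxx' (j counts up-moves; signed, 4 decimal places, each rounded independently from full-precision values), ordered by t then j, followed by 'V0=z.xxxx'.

(0,0): Delta=0.2271 Bond=-27.9730
(1,0): Delta=0.0000 Bond=0.0000
(1,1): Delta=0.2352 Bond=-39.9849
V0=16.9836

Risk-neutral probability p* = (R−d)/(u−d) = (1.35−0.84)/(1.38−0.84) = 0.9444.
At expiry t=2: V(2,0)=0.0000, V(2,1)=0.0000, V(2,2)=34.7012
(1,0): S=166.3200. Δ = (V_up−V_dn)/(S_up−S_dn) = (0.0000−0.0000)/(229.5216−139.7088) = 0.0000. V = [p*·0.0000 + (1−p*)·0.0000]/1.35 = 0.0000. B = V − Δ·S = 0.0000.
(1,1): S=273.2400. Δ = (V_up−V_dn)/(S_up−S_dn) = (34.7012−0.0000)/(377.0712−229.5216) = 0.2352. V = [p*·34.7012 + (1−p*)·0.0000]/1.35 = 24.2766. B = V − Δ·S = -39.9849.
(0,0): S=198.0000. Δ = (V_up−V_dn)/(S_up−S_dn) = (24.2766−0.0000)/(273.2400−166.3200) = 0.2271. V = [p*·24.2766 + (1−p*)·0.0000]/1.35 = 16.9836. B = V − Δ·S = -27.9730.
The time-0 hedge costs 16.9836, which is the no-arbitrage price.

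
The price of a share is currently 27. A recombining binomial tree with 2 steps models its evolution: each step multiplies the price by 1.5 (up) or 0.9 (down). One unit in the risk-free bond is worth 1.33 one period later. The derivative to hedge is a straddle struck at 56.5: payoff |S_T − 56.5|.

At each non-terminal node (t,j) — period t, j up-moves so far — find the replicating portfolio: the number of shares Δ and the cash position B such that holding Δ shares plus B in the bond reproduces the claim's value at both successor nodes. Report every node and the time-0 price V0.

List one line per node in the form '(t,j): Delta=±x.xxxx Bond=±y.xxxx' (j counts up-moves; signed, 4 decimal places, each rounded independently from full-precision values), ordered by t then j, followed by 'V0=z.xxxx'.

(0,0): Delta=-0.7173 Bond=26.7751
(1,0): Delta=-1.0000 Bond=42.4812
(1,1): Delta=-0.6502 Bond=32.8947
V0=7.4088

No-arbitrage ⇒ martingale measure with p* = (R−d)/(u−d) = 0.7167.
Terminal payoffs: V(2,0)=34.6300, V(2,1)=20.0500, V(2,2)=4.2500
Node (1,0) S=24.3000: V=(p*·20.0500+(1−p*)·34.6300)/1.33=18.1812; Δ=(20.0500−34.6300)/(36.4500−21.8700)=-1.0000; B=V−Δ·S=42.4812
Node (1,1) S=40.5000: V=(p*·4.2500+(1−p*)·20.0500)/1.33=6.5614; Δ=(4.2500−20.0500)/(60.7500−36.4500)=-0.6502; B=V−Δ·S=32.8947
Node (0,0) S=27.0000: V=(p*·6.5614+(1−p*)·18.1812)/1.33=7.4088; Δ=(6.5614−18.1812)/(40.5000−24.3000)=-0.7173; B=V−Δ·S=26.7751
Self-financing check: at every node Δ·S+B equals the discounted successor values.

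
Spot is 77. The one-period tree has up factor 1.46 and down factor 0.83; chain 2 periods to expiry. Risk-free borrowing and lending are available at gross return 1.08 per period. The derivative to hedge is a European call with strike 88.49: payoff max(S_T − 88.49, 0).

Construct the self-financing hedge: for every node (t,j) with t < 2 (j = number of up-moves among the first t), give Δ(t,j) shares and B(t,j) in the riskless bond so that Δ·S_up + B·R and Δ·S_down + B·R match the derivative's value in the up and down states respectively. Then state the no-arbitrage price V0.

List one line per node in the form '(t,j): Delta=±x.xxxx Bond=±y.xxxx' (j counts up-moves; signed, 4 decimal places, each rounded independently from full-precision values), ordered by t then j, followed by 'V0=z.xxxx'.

(0,0): Delta=0.5919 Bond=-33.3884
(1,0): Delta=0.1197 Bond=-5.8781
(1,1): Delta=1.0000 Bond=-81.9352
V0=12.1899

No-arbitrage ⇒ martingale measure with p* = (R−d)/(u−d) = 0.3968.
Terminal payoffs: V(2,0)=0.0000, V(2,1)=4.8186, V(2,2)=75.6432
Node (1,0) S=63.9100: V=(p*·4.8186+(1−p*)·0.0000)/1.08=1.7705; Δ=(4.8186−0.0000)/(93.3086−53.0453)=0.1197; B=V−Δ·S=-5.8781
Node (1,1) S=112.4200: V=(p*·75.6432+(1−p*)·4.8186)/1.08=30.4848; Δ=(75.6432−4.8186)/(164.1332−93.3086)=1.0000; B=V−Δ·S=-81.9352
Node (0,0) S=77.0000: V=(p*·30.4848+(1−p*)·1.7705)/1.08=12.1899; Δ=(30.4848−1.7705)/(112.4200−63.9100)=0.5919; B=V−Δ·S=-33.3884
Root portfolio cost Δ·77+B reproduces V0=12.1899.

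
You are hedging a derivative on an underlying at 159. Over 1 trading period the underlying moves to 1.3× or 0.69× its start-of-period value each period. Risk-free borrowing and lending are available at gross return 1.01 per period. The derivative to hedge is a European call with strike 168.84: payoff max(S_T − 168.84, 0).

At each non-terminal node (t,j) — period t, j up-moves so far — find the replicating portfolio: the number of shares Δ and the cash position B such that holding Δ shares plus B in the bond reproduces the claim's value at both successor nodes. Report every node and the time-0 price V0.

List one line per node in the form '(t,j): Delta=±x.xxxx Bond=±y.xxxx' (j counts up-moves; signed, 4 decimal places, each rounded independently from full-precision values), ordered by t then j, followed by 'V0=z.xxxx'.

(0,0): Delta=0.3903 Bond=-42.4012
V0=19.6643

No-arbitrage ⇒ martingale measure with p* = (R−d)/(u−d) = 0.5246.
At expiry t=1: V(1,0)=0.0000, V(1,1)=37.8600
(0,0): S=159.0000. Δ = (V_up−V_dn)/(S_up−S_dn) = (37.8600−0.0000)/(206.7000−109.7100) = 0.3903. V = [p*·37.8600 + (1−p*)·0.0000]/1.01 = 19.6643. B = V − Δ·S = -42.4012.
Check: Δ(0,0)·S0 + B(0,0) = 19.6643 = V0.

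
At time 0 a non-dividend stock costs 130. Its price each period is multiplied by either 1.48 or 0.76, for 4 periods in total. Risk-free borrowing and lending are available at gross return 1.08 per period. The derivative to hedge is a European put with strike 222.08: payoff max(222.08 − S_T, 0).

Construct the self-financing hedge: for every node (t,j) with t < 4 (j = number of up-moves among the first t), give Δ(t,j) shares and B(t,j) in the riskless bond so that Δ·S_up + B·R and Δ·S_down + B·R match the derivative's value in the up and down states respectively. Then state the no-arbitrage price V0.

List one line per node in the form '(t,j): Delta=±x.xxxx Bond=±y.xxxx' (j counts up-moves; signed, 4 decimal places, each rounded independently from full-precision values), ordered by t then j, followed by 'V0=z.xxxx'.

(0,0): Delta=-0.4999 Bond=123.8193
(1,0): Delta=-0.7662 Bond=160.0389
(1,1): Delta=-0.3289 Bond=100.8323
(2,0): Delta=-1.0000 Bond=190.3978
(2,1): Delta=-0.6161 Bond=150.8973
(2,2): Delta=-0.1445 Bond=56.4009
(3,0): Delta=-1.0000 Bond=205.6296
(3,1): Delta=-1.0000 Bond=205.6296
(3,2): Delta=-0.3697 Bond=109.6434
(3,3): Delta=0.0000 Bond=0.0000
V0=58.8374

Under the risk-neutral measure, an up-move has probability p* = (R−d)/(u−d) = 0.4444 and values discount at R = 1.08.
Payoff layer (t=4): V(4,0)=178.7092, V(4,1)=137.6210, V(4,2)=57.6072, V(4,3)=0.0000, V(4,4)=0.0000
(3,0): S=57.0669. Δ = (V_up−V_dn)/(S_up−S_dn) = (137.6210−178.7092)/(84.4590−43.3708) = -1.0000. V = [p*·137.6210 + (1−p*)·178.7092]/1.08 = 148.5627. B = V − Δ·S = 205.6296.
(3,1): S=111.1302. Δ = (V_up−V_dn)/(S_up−S_dn) = (57.6072−137.6210)/(164.4728−84.4590) = -1.0000. V = [p*·57.6072 + (1−p*)·137.6210]/1.08 = 94.4994. B = V − Δ·S = 205.6296.
(3,2): S=216.4115. Δ = (V_up−V_dn)/(S_up−S_dn) = (0.0000−57.6072)/(320.2890−164.4728) = -0.3697. V = [p*·0.0000 + (1−p*)·57.6072]/1.08 = 29.6334. B = V − Δ·S = 109.6434.
(3,3): S=421.4330. Δ = (V_up−V_dn)/(S_up−S_dn) = (0.0000−0.0000)/(623.7208−320.2890) = 0.0000. V = [p*·0.0000 + (1−p*)·0.0000]/1.08 = 0.0000. B = V − Δ·S = 0.0000.
(2,0): S=75.0880. Δ = (V_up−V_dn)/(S_up−S_dn) = (94.4994−148.5627)/(111.1302−57.0669) = -1.0000. V = [p*·94.4994 + (1−p*)·148.5627]/1.08 = 115.3098. B = V − Δ·S = 190.3978.
(2,1): S=146.2240. Δ = (V_up−V_dn)/(S_up−S_dn) = (29.6334−94.4994)/(216.4115−111.1302) = -0.6161. V = [p*·29.6334 + (1−p*)·94.4994]/1.08 = 60.8056. B = V − Δ·S = 150.8973.
(2,2): S=284.7520. Δ = (V_up−V_dn)/(S_up−S_dn) = (0.0000−29.6334)/(421.4330−216.4115) = -0.1445. V = [p*·0.0000 + (1−p*)·29.6334]/1.08 = 15.2435. B = V − Δ·S = 56.4009.
(1,0): S=98.8000. Δ = (V_up−V_dn)/(S_up−S_dn) = (60.8056−115.3098)/(146.2240−75.0880) = -0.7662. V = [p*·60.8056 + (1−p*)·115.3098]/1.08 = 84.3386. B = V − Δ·S = 160.0389.
(1,1): S=192.4000. Δ = (V_up−V_dn)/(S_up−S_dn) = (15.2435−60.8056)/(284.7520−146.2240) = -0.3289. V = [p*·15.2435 + (1−p*)·60.8056]/1.08 = 37.5516. B = V − Δ·S = 100.8323.
(0,0): S=130.0000. Δ = (V_up−V_dn)/(S_up−S_dn) = (37.5516−84.3386)/(192.4000−98.8000) = -0.4999. V = [p*·37.5516 + (1−p*)·84.3386]/1.08 = 58.8374. B = V − Δ·S = 123.8193.
Self-financing check: at every node Δ·S+B equals the discounted successor values.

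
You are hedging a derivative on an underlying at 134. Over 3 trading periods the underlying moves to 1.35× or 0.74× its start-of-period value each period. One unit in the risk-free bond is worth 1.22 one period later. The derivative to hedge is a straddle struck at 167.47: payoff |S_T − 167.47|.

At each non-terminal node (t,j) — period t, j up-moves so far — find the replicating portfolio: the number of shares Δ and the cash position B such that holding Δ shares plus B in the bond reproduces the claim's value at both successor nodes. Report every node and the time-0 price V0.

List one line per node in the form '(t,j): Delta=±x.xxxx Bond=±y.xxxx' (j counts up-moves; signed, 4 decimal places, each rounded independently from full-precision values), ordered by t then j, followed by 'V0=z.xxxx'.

(0,0): Delta=0.5894 Bond=-27.9221
(1,0): Delta=-0.7174 Bond=95.5222
(1,1): Delta=0.7834 Bond=-69.1615
(2,0): Delta=-1.0000 Bond=137.2705
(2,1): Delta=-0.6755 Bond=110.9218
(2,2): Delta=1.0000 Bond=-137.2705
V0=51.0580

Since d<R<u, set p* = (R−d)/(u−d) = 0.7869; price each node as the discounted p*-expectation of its children.
Terminal values V(3,·): V(3,0)=113.1700, V(3,1)=68.4092, V(3,2)=13.2491, V(3,3)=162.2203
Node (2,0) S=73.3784: V=(p*·68.4092+(1−p*)·113.1700)/1.22=63.8921; Δ=(68.4092−113.1700)/(99.0608−54.3000)=-1.0000; B=V−Δ·S=137.2705
Node (2,1) S=133.8660: V=(p*·13.2491+(1−p*)·68.4092)/1.22=20.4955; Δ=(13.2491−68.4092)/(180.7191−99.0608)=-0.6755; B=V−Δ·S=110.9218
Node (2,2) S=244.2150: V=(p*·162.2203+(1−p*)·13.2491)/1.22=106.9445; Δ=(162.2203−13.2491)/(329.6903−180.7191)=1.0000; B=V−Δ·S=-137.2705
Node (1,0) S=99.1600: V=(p*·20.4955+(1−p*)·63.8921)/1.22=24.3803; Δ=(20.4955−63.8921)/(133.8660−73.3784)=-0.7174; B=V−Δ·S=95.5222
Node (1,1) S=180.9000: V=(p*·106.9445+(1−p*)·20.4955)/1.22=72.5582; Δ=(106.9445−20.4955)/(244.2150−133.8660)=0.7834; B=V−Δ·S=-69.1615
Node (0,0) S=134.0000: V=(p*·72.5582+(1−p*)·24.3803)/1.22=51.0580; Δ=(72.5582−24.3803)/(180.9000−99.1600)=0.5894; B=V−Δ·S=-27.9221
Check: Δ(0,0)·S0 + B(0,0) = 51.0580 = V0.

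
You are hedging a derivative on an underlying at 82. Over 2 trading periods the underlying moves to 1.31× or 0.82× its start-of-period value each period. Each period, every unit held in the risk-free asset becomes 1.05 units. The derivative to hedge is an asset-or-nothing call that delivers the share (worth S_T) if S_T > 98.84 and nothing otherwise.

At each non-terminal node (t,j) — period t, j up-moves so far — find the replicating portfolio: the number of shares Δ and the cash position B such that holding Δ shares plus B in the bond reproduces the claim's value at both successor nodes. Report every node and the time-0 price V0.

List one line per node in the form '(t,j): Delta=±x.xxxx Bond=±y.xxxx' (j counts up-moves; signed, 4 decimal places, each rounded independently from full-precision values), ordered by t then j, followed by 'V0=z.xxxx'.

Under the risk-neutral measure, an up-move has probability p* = (R−d)/(u−d) = 0.4694 and values discount at R = 1.05.
Terminal payoffs: V(2,0)=0.0000, V(2,1)=0.0000, V(2,2)=140.7202
Node (1,0) S=67.2400: V=(p*·0.0000+(1−p*)·0.0000)/1.05=0.0000; Δ=(0.0000−0.0000)/(88.0844−55.1368)=0.0000; B=V−Δ·S=0.0000
Node (1,1) S=107.4200: V=(p*·140.7202+(1−p*)·0.0000)/1.05=62.9070; Δ=(140.7202−0.0000)/(140.7202−88.0844)=2.6735; B=V−Δ·S=-224.2771
Node (0,0) S=82.0000: V=(p*·62.9070+(1−p*)·0.0000)/1.05=28.1217; Δ=(62.9070−0.0000)/(107.4200−67.2400)=1.5656; B=V−Δ·S=-100.2599
Root portfolio cost Δ·82+B reproduces V0=28.1217.

(0,0): Delta=1.5656 Bond=-100.2599
(1,0): Delta=0.0000 Bond=0.0000
(1,1): Delta=2.6735 Bond=-224.2771
V0=28.1217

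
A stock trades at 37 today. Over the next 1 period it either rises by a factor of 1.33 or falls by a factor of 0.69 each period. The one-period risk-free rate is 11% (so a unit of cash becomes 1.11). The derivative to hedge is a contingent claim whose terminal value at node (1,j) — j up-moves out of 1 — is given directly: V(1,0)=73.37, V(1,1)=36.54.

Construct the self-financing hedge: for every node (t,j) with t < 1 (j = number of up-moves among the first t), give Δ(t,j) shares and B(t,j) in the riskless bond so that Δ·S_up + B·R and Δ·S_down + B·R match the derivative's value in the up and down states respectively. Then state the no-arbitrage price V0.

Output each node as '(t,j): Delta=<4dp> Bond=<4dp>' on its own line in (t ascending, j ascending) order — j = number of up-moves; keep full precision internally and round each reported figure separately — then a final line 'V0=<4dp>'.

The replicating-portfolio and risk-neutral prices coincide; use p* = (1.11−0.69)/(1.33−0.69) = 0.6563 for the latter.
At expiry t=1: V(1,0)=73.3700, V(1,1)=36.5400
  t=0,j=0: stock 37.0000 → up 49.2100 (V=36.5400), down 25.5300 (V=73.3700). Price 44.3246; hedge Δ=-1.5553, bond B=101.8715.
Each (Δ,B) replicates both successor values, so the strategy is self-financing and V0 is arbitrage-free.

(0,0): Delta=-1.5553 Bond=101.8715
V0=44.3246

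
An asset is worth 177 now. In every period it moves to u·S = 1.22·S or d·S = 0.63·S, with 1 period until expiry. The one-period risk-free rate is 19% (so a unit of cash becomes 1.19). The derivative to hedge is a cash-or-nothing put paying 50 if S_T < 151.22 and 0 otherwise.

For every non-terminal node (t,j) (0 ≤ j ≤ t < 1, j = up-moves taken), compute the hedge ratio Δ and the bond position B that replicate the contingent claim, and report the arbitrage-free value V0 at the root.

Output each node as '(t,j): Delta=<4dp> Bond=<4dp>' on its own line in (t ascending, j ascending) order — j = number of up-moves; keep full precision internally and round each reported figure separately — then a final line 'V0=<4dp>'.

Risk-neutral probability p* = (R−d)/(u−d) = (1.19−0.63)/(1.22−0.63) = 0.9492.
At expiry t=1: V(1,0)=50.0000, V(1,1)=0.0000
  t=0,j=0: stock 177.0000 → up 215.9400 (V=0.0000), down 111.5100 (V=50.0000). Price 2.1364; hedge Δ=-0.4788, bond B=86.8822.
Check: Δ(0,0)·S0 + B(0,0) = 2.1364 = V0.

(0,0): Delta=-0.4788 Bond=86.8822
V0=2.1364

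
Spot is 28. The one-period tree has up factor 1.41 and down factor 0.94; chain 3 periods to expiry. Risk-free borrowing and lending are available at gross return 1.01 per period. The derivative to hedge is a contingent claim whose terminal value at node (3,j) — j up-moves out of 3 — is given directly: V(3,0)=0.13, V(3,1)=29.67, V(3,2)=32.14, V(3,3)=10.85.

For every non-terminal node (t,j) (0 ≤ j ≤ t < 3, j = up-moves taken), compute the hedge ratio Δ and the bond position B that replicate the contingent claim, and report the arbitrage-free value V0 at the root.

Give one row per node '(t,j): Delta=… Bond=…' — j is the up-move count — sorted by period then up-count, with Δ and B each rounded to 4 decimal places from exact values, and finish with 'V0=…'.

No-arbitrage ⇒ martingale measure with p* = (R−d)/(u−d) = 0.1489.
At expiry t=3: V(3,0)=0.1300, V(3,1)=29.6700, V(3,2)=32.1400, V(3,3)=10.8500
Node (2,0) S=24.7408: V=(p*·29.6700+(1−p*)·0.1300)/1.01=4.4847; Δ=(29.6700−0.1300)/(34.8845−23.2564)=2.5404; B=V−Δ·S=-58.3663
Node (2,1) S=37.1112: V=(p*·32.1400+(1−p*)·29.6700)/1.01=29.7405; Δ=(32.1400−29.6700)/(52.3268−34.8845)=0.1416; B=V−Δ·S=24.4851
Node (2,2) S=55.6668: V=(p*·10.8500+(1−p*)·32.1400)/1.01=28.6823; Δ=(10.8500−32.1400)/(78.4902−52.3268)=-0.8137; B=V−Δ·S=73.9802
Node (1,0) S=26.3200: V=(p*·29.7405+(1−p*)·4.4847)/1.01=8.1646; Δ=(29.7405−4.4847)/(37.1112−24.7408)=2.0416; B=V−Δ·S=-45.5710
Node (1,1) S=39.4800: V=(p*·28.6823+(1−p*)·29.7405)/1.01=29.2900; Δ=(28.6823−29.7405)/(55.6668−37.1112)=-0.0570; B=V−Δ·S=31.5413
Node (0,0) S=28.0000: V=(p*·29.2900+(1−p*)·8.1646)/1.01=11.1989; Δ=(29.2900−8.1646)/(39.4800−26.3200)=1.6053; B=V−Δ·S=-33.7487
Self-financing check: at every node Δ·S+B equals the discounted successor values.

(0,0): Delta=1.6053 Bond=-33.7487
(1,0): Delta=2.0416 Bond=-45.5710
(1,1): Delta=-0.0570 Bond=31.5413
(2,0): Delta=2.5404 Bond=-58.3663
(2,1): Delta=0.1416 Bond=24.4851
(2,2): Delta=-0.8137 Bond=73.9802
V0=11.1989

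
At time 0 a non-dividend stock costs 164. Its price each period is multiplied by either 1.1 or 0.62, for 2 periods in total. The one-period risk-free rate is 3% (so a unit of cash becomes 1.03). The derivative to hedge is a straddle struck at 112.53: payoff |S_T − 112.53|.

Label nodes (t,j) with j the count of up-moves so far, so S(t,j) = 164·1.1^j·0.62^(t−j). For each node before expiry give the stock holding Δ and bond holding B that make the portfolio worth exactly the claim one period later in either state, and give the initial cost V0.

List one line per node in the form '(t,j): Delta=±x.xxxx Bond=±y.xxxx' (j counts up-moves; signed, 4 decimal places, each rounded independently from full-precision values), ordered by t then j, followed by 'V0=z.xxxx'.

(0,0): Delta=0.8101 Bond=-72.6164
(1,0): Delta=-1.0000 Bond=109.2524
(1,1): Delta=0.9842 Bond=-106.2176
V0=60.2341

The replicating-portfolio and risk-neutral prices coincide; use p* = (1.03−0.62)/(1.1−0.62) = 0.8542 for the latter.
Terminal payoffs: V(2,0)=49.4884, V(2,1)=0.6820, V(2,2)=85.9100
Node (1,0) S=101.6800: V=(p*·0.6820+(1−p*)·49.4884)/1.03=7.5724; Δ=(0.6820−49.4884)/(111.8480−63.0416)=-1.0000; B=V−Δ·S=109.2524
Node (1,1) S=180.4000: V=(p*·85.9100+(1−p*)·0.6820)/1.03=71.3407; Δ=(85.9100−0.6820)/(198.4400−111.8480)=0.9842; B=V−Δ·S=-106.2176
Node (0,0) S=164.0000: V=(p*·71.3407+(1−p*)·7.5724)/1.03=60.2341; Δ=(71.3407−7.5724)/(180.4000−101.6800)=0.8101; B=V−Δ·S=-72.6164
Root portfolio cost Δ·164+B reproduces V0=60.2341.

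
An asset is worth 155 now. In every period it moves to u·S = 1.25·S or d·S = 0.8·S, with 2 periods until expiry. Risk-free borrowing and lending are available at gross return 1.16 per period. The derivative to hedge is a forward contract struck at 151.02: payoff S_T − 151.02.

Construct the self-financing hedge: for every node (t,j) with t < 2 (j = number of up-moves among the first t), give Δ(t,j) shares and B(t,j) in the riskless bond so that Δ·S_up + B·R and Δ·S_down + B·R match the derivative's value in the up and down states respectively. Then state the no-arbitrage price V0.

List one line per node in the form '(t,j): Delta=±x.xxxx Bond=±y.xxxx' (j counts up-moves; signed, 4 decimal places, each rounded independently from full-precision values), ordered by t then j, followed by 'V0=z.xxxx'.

(0,0): Delta=1.0000 Bond=-112.2325
(1,0): Delta=1.0000 Bond=-130.1897
(1,1): Delta=1.0000 Bond=-130.1897
V0=42.7675

The replicating-portfolio and risk-neutral prices coincide; use p* = (1.16−0.8)/(1.25−0.8) = 0.8000 for the latter.
At expiry t=2: V(2,0)=-51.8200, V(2,1)=3.9800, V(2,2)=91.1675
(1,0): S=124.0000. Δ = (V_up−V_dn)/(S_up−S_dn) = (3.9800−-51.8200)/(155.0000−99.2000) = 1.0000. V = [p*·3.9800 + (1−p*)·-51.8200]/1.16 = -6.1897. B = V − Δ·S = -130.1897.
(1,1): S=193.7500. Δ = (V_up−V_dn)/(S_up−S_dn) = (91.1675−3.9800)/(242.1875−155.0000) = 1.0000. V = [p*·91.1675 + (1−p*)·3.9800]/1.16 = 63.5603. B = V − Δ·S = -130.1897.
(0,0): S=155.0000. Δ = (V_up−V_dn)/(S_up−S_dn) = (63.5603−-6.1897)/(193.7500−124.0000) = 1.0000. V = [p*·63.5603 + (1−p*)·-6.1897]/1.16 = 42.7675. B = V − Δ·S = -112.2325.
Root portfolio cost Δ·155+B reproduces V0=42.7675.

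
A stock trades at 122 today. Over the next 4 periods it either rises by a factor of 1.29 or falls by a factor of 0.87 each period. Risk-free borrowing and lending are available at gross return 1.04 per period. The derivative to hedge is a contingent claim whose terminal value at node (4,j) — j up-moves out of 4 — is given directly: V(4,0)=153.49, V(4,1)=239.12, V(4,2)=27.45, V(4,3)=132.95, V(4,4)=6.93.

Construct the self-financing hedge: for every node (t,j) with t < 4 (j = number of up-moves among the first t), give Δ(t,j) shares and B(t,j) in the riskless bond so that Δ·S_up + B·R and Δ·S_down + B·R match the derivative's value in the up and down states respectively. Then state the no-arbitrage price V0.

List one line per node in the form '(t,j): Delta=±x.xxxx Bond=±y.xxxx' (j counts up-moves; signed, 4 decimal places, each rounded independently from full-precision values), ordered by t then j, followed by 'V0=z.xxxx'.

(0,0): Delta=-0.8762 Bond=219.4296
(1,0): Delta=-1.1277 Bond=254.9009
(1,1): Delta=-0.6267 Bond=188.9509
(2,0): Delta=-0.8604 Bond=240.4218
(2,1): Delta=-1.3927 Bond=301.3839
(2,2): Delta=0.1329 Bond=42.2811
(3,0): Delta=2.5378 Bond=-22.9677
(3,1): Delta=-4.2308 Bond=651.5185
(3,2): Delta=1.4221 Bond=-183.7363
(3,3): Delta=-1.1457 Bond=378.8379
V0=112.5386

Since d<R<u, set p* = (R−d)/(u−d) = 0.4048; price each node as the discounted p*-expectation of its children.
Terminal payoffs: V(4,0)=153.4900, V(4,1)=239.1200, V(4,2)=27.4500, V(4,3)=132.9500, V(4,4)=6.9300
  t=3,j=0: stock 80.3374 → up 103.6352 (V=239.1200), down 69.8935 (V=153.4900). Price 180.9132; hedge Δ=2.5378, bond B=-22.9677.
  t=3,j=1: stock 119.1209 → up 153.6660 (V=27.4500), down 103.6352 (V=239.1200). Price 147.5424; hedge Δ=-4.2308, bond B=651.5185.
  t=3,j=2: stock 176.6276 → up 227.8496 (V=132.9500), down 153.6660 (V=27.4500). Price 67.4542; hedge Δ=1.4221, bond B=-183.7363.
  t=3,j=3: stock 261.8961 → up 337.8459 (V=6.9300), down 227.8496 (V=132.9500). Price 78.7903; hedge Δ=-1.1457, bond B=378.8379.
  t=2,j=0: stock 92.3418 → up 119.1209 (V=147.5424), down 80.3374 (V=180.9132). Price 160.9673; hedge Δ=-0.8604, bond B=240.4218.
  t=2,j=1: stock 136.9206 → up 176.6276 (V=67.4542), down 119.1209 (V=147.5424). Price 110.6978; hedge Δ=-1.3927, bond B=301.3839.
  t=2,j=2: stock 203.0202 → up 261.8961 (V=78.7903), down 176.6276 (V=67.4542). Price 69.2718; hedge Δ=0.1329, bond B=42.2811.
  t=1,j=0: stock 106.1400 → up 136.9206 (V=110.6978), down 92.3418 (V=160.9673). Price 135.2116; hedge Δ=-1.1277, bond B=254.9009.
  t=1,j=1: stock 157.3800 → up 203.0202 (V=69.2718), down 136.9206 (V=110.6978). Price 90.3174; hedge Δ=-0.6267, bond B=188.9509.
  t=0,j=0: stock 122.0000 → up 157.3800 (V=90.3174), down 106.1400 (V=135.2116). Price 112.5386; hedge Δ=-0.8762, bond B=219.4296.
Self-financing check: at every node Δ·S+B equals the discounted successor values.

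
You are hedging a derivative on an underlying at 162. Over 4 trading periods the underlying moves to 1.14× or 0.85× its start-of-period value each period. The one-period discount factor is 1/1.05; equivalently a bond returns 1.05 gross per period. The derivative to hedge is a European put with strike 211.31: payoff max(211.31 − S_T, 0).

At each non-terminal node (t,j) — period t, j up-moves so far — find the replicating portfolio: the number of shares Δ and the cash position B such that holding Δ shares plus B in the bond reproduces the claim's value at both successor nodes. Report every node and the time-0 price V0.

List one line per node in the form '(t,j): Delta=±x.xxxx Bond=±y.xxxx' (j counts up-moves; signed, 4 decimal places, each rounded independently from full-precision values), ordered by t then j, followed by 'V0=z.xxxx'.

No-arbitrage ⇒ martingale measure with p* = (R−d)/(u−d) = 0.6897.
Terminal values V(4,·): V(4,0)=126.7450, V(4,1)=97.8934, V(4,2)=59.1983, V(4,3)=7.3014, V(4,4)=0.0000
Node (3,0) S=99.4882: V=(p*·97.8934+(1−p*)·126.7450)/1.05=101.7594; Δ=(97.8934−126.7450)/(113.4166−84.5650)=-1.0000; B=V−Δ·S=201.2476
Node (3,1) S=133.4313: V=(p*·59.1983+(1−p*)·97.8934)/1.05=67.8163; Δ=(59.1983−97.8934)/(152.1117−113.4166)=-1.0000; B=V−Δ·S=201.2476
Node (3,2) S=178.9549: V=(p*·7.3014+(1−p*)·59.1983)/1.05=22.2927; Δ=(7.3014−59.1983)/(204.0086−152.1117)=-1.0000; B=V−Δ·S=201.2476
Node (3,3) S=240.0101: V=(p*·0.0000+(1−p*)·7.3014)/1.05=2.1580; Δ=(0.0000−7.3014)/(273.6115−204.0086)=-0.1049; B=V−Δ·S=27.3353
Node (2,0) S=117.0450: V=(p*·67.8163+(1−p*)·101.7594)/1.05=74.6194; Δ=(67.8163−101.7594)/(133.4313−99.4882)=-1.0000; B=V−Δ·S=191.6644
Node (2,1) S=156.9780: V=(p*·22.2927+(1−p*)·67.8163)/1.05=34.6864; Δ=(22.2927−67.8163)/(178.9549−133.4313)=-1.0000; B=V−Δ·S=191.6644
Node (2,2) S=210.5352: V=(p*·2.1580+(1−p*)·22.2927)/1.05=8.0064; Δ=(2.1580−22.2927)/(240.0101−178.9549)=-0.3298; B=V−Δ·S=77.4362
Node (1,0) S=137.7000: V=(p*·34.6864+(1−p*)·74.6194)/1.05=44.8375; Δ=(34.6864−74.6194)/(156.9780−117.0450)=-1.0000; B=V−Δ·S=182.5375
Node (1,1) S=184.6800: V=(p*·8.0064+(1−p*)·34.6864)/1.05=15.5109; Δ=(8.0064−34.6864)/(210.5352−156.9780)=-0.4982; B=V−Δ·S=107.5108
Node (0,0) S=162.0000: V=(p*·15.5109+(1−p*)·44.8375)/1.05=23.4402; Δ=(15.5109−44.8375)/(184.6800−137.7000)=-0.6242; B=V−Δ·S=124.5666
Root portfolio cost Δ·162+B reproduces V0=23.4402.

(0,0): Delta=-0.6242 Bond=124.5666
(1,0): Delta=-1.0000 Bond=182.5375
(1,1): Delta=-0.4982 Bond=107.5108
(2,0): Delta=-1.0000 Bond=191.6644
(2,1): Delta=-1.0000 Bond=191.6644
(2,2): Delta=-0.3298 Bond=77.4362
(3,0): Delta=-1.0000 Bond=201.2476
(3,1): Delta=-1.0000 Bond=201.2476
(3,2): Delta=-1.0000 Bond=201.2476
(3,3): Delta=-0.1049 Bond=27.3353
V0=23.4402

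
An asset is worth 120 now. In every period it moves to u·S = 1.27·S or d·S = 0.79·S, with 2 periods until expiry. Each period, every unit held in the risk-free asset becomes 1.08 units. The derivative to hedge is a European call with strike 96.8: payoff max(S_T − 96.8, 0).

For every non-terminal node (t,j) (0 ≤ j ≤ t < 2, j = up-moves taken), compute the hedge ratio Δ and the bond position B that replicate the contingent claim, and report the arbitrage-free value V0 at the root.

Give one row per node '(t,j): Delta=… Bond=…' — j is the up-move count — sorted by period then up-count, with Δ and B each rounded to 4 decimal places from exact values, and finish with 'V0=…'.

(0,0): Delta=0.8606 Bond=-63.3192
(1,0): Delta=0.5185 Bond=-35.9584
(1,1): Delta=1.0000 Bond=-89.6296
V0=39.9525

No-arbitrage ⇒ martingale measure with p* = (R−d)/(u−d) = 0.6042.
At expiry t=2: V(2,0)=0.0000, V(2,1)=23.5960, V(2,2)=96.7480
Node (1,0) S=94.8000: V=(p*·23.5960+(1−p*)·0.0000)/1.08=13.1999; Δ=(23.5960−0.0000)/(120.3960−74.8920)=0.5185; B=V−Δ·S=-35.9584
Node (1,1) S=152.4000: V=(p*·96.7480+(1−p*)·23.5960)/1.08=62.7704; Δ=(96.7480−23.5960)/(193.5480−120.3960)=1.0000; B=V−Δ·S=-89.6296
Node (0,0) S=120.0000: V=(p*·62.7704+(1−p*)·13.1999)/1.08=39.9525; Δ=(62.7704−13.1999)/(152.4000−94.8000)=0.8606; B=V−Δ·S=-63.3192
Check: Δ(0,0)·S0 + B(0,0) = 39.9525 = V0.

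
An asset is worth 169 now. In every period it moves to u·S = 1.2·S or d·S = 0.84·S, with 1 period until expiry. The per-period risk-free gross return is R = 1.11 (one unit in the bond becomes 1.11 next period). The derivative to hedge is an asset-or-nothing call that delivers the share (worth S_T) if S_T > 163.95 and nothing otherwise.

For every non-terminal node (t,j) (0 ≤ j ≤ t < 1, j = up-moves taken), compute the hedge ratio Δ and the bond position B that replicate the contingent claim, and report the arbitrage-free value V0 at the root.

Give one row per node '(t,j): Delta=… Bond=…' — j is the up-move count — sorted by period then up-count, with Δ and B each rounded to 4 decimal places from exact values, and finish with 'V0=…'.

Risk-neutral probability p* = (R−d)/(u−d) = (1.11−0.84)/(1.2−0.84) = 0.7500.
Terminal payoffs: V(1,0)=0.0000, V(1,1)=202.8000
Node (0,0) S=169.0000: V=(p*·202.8000+(1−p*)·0.0000)/1.11=137.0270; Δ=(202.8000−0.0000)/(202.8000−141.9600)=3.3333; B=V−Δ·S=-426.3063
Each (Δ,B) replicates both successor values, so the strategy is self-financing and V0 is arbitrage-free.

(0,0): Delta=3.3333 Bond=-426.3063
V0=137.0270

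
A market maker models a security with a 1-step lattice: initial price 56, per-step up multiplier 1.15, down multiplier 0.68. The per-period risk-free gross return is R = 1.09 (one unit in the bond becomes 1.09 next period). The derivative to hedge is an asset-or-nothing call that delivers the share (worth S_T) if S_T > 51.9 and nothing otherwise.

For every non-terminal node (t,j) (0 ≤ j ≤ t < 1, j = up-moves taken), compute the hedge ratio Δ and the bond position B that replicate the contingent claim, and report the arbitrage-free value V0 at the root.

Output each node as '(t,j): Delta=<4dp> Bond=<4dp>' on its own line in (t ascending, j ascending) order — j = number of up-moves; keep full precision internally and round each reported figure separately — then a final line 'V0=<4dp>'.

Since d<R<u, set p* = (R−d)/(u−d) = 0.8723; price each node as the discounted p*-expectation of its children.
At expiry t=1: V(1,0)=0.0000, V(1,1)=64.4000
Node (0,0) S=56.0000: V=(p*·64.4000+(1−p*)·0.0000)/1.09=51.5401; Δ=(64.4000−0.0000)/(64.4000−38.0800)=2.4468; B=V−Δ·S=-85.4812
Self-financing check: at every node Δ·S+B equals the discounted successor values.

(0,0): Delta=2.4468 Bond=-85.4812
V0=51.5401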